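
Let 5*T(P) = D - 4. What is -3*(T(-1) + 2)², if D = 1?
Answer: -147/25 ≈ -5.8800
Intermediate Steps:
T(P) = -⅗ (T(P) = (1 - 4)/5 = (⅕)*(-3) = -⅗)
-3*(T(-1) + 2)² = -3*(-⅗ + 2)² = -3*(7/5)² = -3*49/25 = -147/25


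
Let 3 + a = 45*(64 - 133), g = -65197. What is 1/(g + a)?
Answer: -1/68305 ≈ -1.4640e-5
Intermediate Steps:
a = -3108 (a = -3 + 45*(64 - 133) = -3 + 45*(-69) = -3 - 3105 = -3108)
1/(g + a) = 1/(-65197 - 3108) = 1/(-68305) = -1/68305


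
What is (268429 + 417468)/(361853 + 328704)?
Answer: 685897/690557 ≈ 0.99325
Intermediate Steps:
(268429 + 417468)/(361853 + 328704) = 685897/690557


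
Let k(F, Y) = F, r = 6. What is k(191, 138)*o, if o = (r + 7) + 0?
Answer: 2483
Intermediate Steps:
o = 13 (o = (6 + 7) + 0 = 13 + 0 = 13)
k(191, 138)*o = 191*13 = 2483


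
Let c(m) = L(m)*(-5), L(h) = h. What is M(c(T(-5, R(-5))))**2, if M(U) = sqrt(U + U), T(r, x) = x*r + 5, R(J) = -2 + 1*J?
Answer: -400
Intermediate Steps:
R(J) = -2 + J
T(r, x) = 5 + r*x (T(r, x) = r*x + 5 = 5 + r*x)
c(m) = -5*m (c(m) = m*(-5) = -5*m)
M(U) = sqrt(2)*sqrt(U) (M(U) = sqrt(2*U) = sqrt(2)*sqrt(U))
M(c(T(-5, R(-5))))**2 = (sqrt(2)*sqrt(-5*(5 - 5*(-2 - 5))))**2 = (sqrt(2)*sqrt(-5*(5 - 5*(-7))))**2 = (sqrt(2)*sqrt(-5*(5 + 35)))**2 = (sqrt(2)*sqrt(-5*40))**2 = (sqrt(2)*sqrt(-200))**2 = (sqrt(2)*(10*I*sqrt(2)))**2 = (20*I)**2 = -400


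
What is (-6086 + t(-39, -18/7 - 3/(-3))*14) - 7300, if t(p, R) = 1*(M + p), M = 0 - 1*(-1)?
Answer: -13918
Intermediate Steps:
M = 1 (M = 0 + 1 = 1)
t(p, R) = 1 + p (t(p, R) = 1*(1 + p) = 1 + p)
(-6086 + t(-39, -18/7 - 3/(-3))*14) - 7300 = (-6086 + (1 - 39)*14) - 7300 = (-6086 - 38*14) - 7300 = (-6086 - 532) - 7300 = -6618 - 7300 = -13918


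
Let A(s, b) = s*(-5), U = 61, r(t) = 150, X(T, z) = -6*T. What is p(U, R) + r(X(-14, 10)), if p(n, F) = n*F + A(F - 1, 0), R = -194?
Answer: -10709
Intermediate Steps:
A(s, b) = -5*s
p(n, F) = 5 - 5*F + F*n (p(n, F) = n*F - 5*(F - 1) = F*n - 5*(-1 + F) = F*n + (5 - 5*F) = 5 - 5*F + F*n)
p(U, R) + r(X(-14, 10)) = (5 - 5*(-194) - 194*61) + 150 = (5 + 970 - 11834) + 150 = -10859 + 150 = -10709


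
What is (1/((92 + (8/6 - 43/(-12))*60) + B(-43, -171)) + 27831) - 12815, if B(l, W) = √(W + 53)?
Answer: 2250703579/149887 - I*√118/149887 ≈ 15016.0 - 7.2473e-5*I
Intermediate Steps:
B(l, W) = √(53 + W)
(1/((92 + (8/6 - 43/(-12))*60) + B(-43, -171)) + 27831) - 12815 = (1/((92 + (8/6 - 43/(-12))*60) + √(53 - 171)) + 27831) - 12815 = (1/((92 + (8*(⅙) - 43*(-1/12))*60) + √(-118)) + 27831) - 12815 = (1/((92 + (4/3 + 43/12)*60) + I*√118) + 27831) - 12815 = (1/((92 + (59/12)*60) + I*√118) + 27831) - 12815 = (1/((92 + 295) + I*√118) + 27831) - 12815 = (1/(387 + I*√118) + 27831) - 12815 = (27831 + 1/(387 + I*√118)) - 12815 = 15016 + 1/(387 + I*√118)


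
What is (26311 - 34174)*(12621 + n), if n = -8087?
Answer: -35650842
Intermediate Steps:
(26311 - 34174)*(12621 + n) = (26311 - 34174)*(12621 - 8087) = -7863*4534 = -35650842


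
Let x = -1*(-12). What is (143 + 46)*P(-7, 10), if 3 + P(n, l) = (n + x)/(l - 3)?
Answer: -432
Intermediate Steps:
x = 12
P(n, l) = -3 + (12 + n)/(-3 + l) (P(n, l) = -3 + (n + 12)/(l - 3) = -3 + (12 + n)/(-3 + l))
(143 + 46)*P(-7, 10) = (143 + 46)*((21 - 7 - 3*10)/(-3 + 10)) = 189*((21 - 7 - 30)/7) = 189*((⅐)*(-16)) = 189*(-16/7) = -432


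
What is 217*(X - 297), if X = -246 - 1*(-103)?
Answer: -95480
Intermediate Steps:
X = -143 (X = -246 + 103 = -143)
217*(X - 297) = 217*(-143 - 297) = 217*(-440) = -95480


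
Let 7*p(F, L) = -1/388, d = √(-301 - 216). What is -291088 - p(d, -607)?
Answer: -790595007/2716 ≈ -2.9109e+5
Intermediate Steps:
d = I*√517 (d = √(-517) = I*√517 ≈ 22.738*I)
p(F, L) = -1/2716 (p(F, L) = (-1/388)/7 = (-1*1/388)/7 = (⅐)*(-1/388) = -1/2716)
-291088 - p(d, -607) = -291088 - 1*(-1/2716) = -291088 + 1/2716 = -790595007/2716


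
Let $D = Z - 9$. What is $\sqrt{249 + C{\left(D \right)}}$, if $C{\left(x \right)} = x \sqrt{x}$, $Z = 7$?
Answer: $\sqrt{249 - 2 i \sqrt{2}} \approx 15.78 - 0.08962 i$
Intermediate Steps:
$D = -2$ ($D = 7 - 9 = -2$)
$C{\left(x \right)} = x^{\frac{3}{2}}$
$\sqrt{249 + C{\left(D \right)}} = \sqrt{249 + \left(-2\right)^{\frac{3}{2}}} = \sqrt{249 - 2 i \sqrt{2}}$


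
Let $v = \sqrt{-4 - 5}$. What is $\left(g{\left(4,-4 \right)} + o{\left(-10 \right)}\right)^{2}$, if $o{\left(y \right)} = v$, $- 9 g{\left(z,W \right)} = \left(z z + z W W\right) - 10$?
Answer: $\frac{4171}{81} - \frac{140 i}{3} \approx 51.494 - 46.667 i$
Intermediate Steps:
$v = 3 i$ ($v = \sqrt{-9} = 3 i \approx 3.0 i$)
$g{\left(z,W \right)} = \frac{10}{9} - \frac{z^{2}}{9} - \frac{z W^{2}}{9}$ ($g{\left(z,W \right)} = - \frac{\left(z z + z W W\right) - 10}{9} = - \frac{\left(z^{2} + W z W\right) - 10}{9} = - \frac{\left(z^{2} + z W^{2}\right) - 10}{9} = - \frac{-10 + z^{2} + z W^{2}}{9} = \frac{10}{9} - \frac{z^{2}}{9} - \frac{z W^{2}}{9}$)
$o{\left(y \right)} = 3 i$
$\left(g{\left(4,-4 \right)} + o{\left(-10 \right)}\right)^{2} = \left(\left(\frac{10}{9} - \frac{4^{2}}{9} - \frac{4 \left(-4\right)^{2}}{9}\right) + 3 i\right)^{2} = \left(\left(\frac{10}{9} - \frac{16}{9} - \frac{4}{9} \cdot 16\right) + 3 i\right)^{2} = \left(\left(\frac{10}{9} - \frac{16}{9} - \frac{64}{9}\right) + 3 i\right)^{2} = \left(- \frac{70}{9} + 3 i\right)^{2}$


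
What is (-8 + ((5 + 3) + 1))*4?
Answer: 4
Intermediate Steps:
(-8 + ((5 + 3) + 1))*4 = (-8 + (8 + 1))*4 = (-8 + 9)*4 = 1*4 = 4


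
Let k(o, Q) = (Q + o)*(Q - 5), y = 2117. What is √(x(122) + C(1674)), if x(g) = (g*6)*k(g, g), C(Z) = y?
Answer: √20899253 ≈ 4571.6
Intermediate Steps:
C(Z) = 2117
k(o, Q) = (-5 + Q)*(Q + o) (k(o, Q) = (Q + o)*(-5 + Q) = (-5 + Q)*(Q + o))
x(g) = 6*g*(-10*g + 2*g²) (x(g) = (g*6)*(g² - 5*g - 5*g + g*g) = (6*g)*(g² - 5*g - 5*g + g²) = (6*g)*(-10*g + 2*g²) = 6*g*(-10*g + 2*g²))
√(x(122) + C(1674)) = √(12*122²*(-5 + 122) + 2117) = √(12*14884*117 + 2117) = √(20897136 + 2117) = √20899253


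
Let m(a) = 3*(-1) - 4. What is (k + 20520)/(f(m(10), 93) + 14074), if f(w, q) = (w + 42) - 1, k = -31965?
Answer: -11445/14108 ≈ -0.81124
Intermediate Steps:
m(a) = -7 (m(a) = -3 - 4 = -7)
f(w, q) = 41 + w (f(w, q) = (42 + w) - 1 = 41 + w)
(k + 20520)/(f(m(10), 93) + 14074) = (-31965 + 20520)/((41 - 7) + 14074) = -11445/(34 + 14074) = -11445/14108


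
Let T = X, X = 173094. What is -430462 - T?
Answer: -603556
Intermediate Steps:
T = 173094
-430462 - T = -430462 - 1*173094 = -430462 - 173094 = -603556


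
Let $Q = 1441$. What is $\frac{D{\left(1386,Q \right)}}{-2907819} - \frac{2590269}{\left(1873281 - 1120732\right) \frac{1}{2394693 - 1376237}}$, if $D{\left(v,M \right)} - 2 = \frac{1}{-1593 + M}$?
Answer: $- \frac{388666260847420776793}{110872664885304} \approx -3.5055 \cdot 10^{6}$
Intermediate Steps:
$D{\left(v,M \right)} = 2 + \frac{1}{-1593 + M}$
$\frac{D{\left(1386,Q \right)}}{-2907819} - \frac{2590269}{\left(1873281 - 1120732\right) \frac{1}{2394693 - 1376237}} = \frac{\frac{1}{-1593 + 1441} \left(-3185 + 2 \cdot 1441\right)}{-2907819} - \frac{2590269}{\left(1873281 - 1120732\right) \frac{1}{2394693 - 1376237}} = \frac{-3185 + 2882}{-152} \left(- \frac{1}{2907819}\right) - \frac{2590269}{752549 \cdot \frac{1}{1018456}} = \left(- \frac{1}{152}\right) \left(-303\right) \left(- \frac{1}{2907819}\right) - \frac{2590269}{752549 \cdot \frac{1}{1018456}} = \frac{303}{152} \left(- \frac{1}{2907819}\right) - \frac{2590269}{\frac{752549}{1018456}} = - \frac{101}{147329496} - \frac{2638075004664}{752549} = - \frac{388666260847420776793}{110872664885304}$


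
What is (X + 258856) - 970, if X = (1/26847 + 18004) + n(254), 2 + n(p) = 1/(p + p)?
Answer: 3762636716443/13638276 ≈ 2.7589e+5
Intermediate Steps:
n(p) = -2 + 1/(2*p) (n(p) = -2 + 1/(p + p) = -2 + 1/(2*p))
X = 245516271907/13638276 (X = (1/26847 + 18004) + (-2 + (½)/254) = (1/26847 + 18004) + (-2 + (½)*(1/254)) = 483353389/26847 + (-2 + 1/508) = 483353389/26847 - 1015/508 = 245516271907/13638276 ≈ 18002.)
(X + 258856) - 970 = (245516271907/13638276 + 258856) - 970 = 3775865844163/13638276 - 970 = 3762636716443/13638276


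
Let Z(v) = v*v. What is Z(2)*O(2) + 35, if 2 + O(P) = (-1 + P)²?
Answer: 31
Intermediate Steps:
Z(v) = v²
O(P) = -2 + (-1 + P)²
Z(2)*O(2) + 35 = 2²*(-2 + (-1 + 2)²) + 35 = 4*(-2 + 1²) + 35 = 4*(-2 + 1) + 35 = 4*(-1) + 35 = -4 + 35 = 31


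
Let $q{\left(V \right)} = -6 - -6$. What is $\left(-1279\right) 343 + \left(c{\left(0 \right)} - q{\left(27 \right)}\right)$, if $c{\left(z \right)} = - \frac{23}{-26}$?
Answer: $- \frac{11406099}{26} \approx -4.387 \cdot 10^{5}$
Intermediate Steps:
$c{\left(z \right)} = \frac{23}{26}$ ($c{\left(z \right)} = \left(-23\right) \left(- \frac{1}{26}\right) = \frac{23}{26}$)
$q{\left(V \right)} = 0$ ($q{\left(V \right)} = -6 + 6 = 0$)
$\left(-1279\right) 343 + \left(c{\left(0 \right)} - q{\left(27 \right)}\right) = \left(-1279\right) 343 + \left(\frac{23}{26} - 0\right) = -438697 + \left(\frac{23}{26} + 0\right) = -438697 + \frac{23}{26} = - \frac{11406099}{26}$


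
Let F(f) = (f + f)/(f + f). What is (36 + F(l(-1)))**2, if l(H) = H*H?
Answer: 1369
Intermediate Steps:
l(H) = H**2
F(f) = 1 (F(f) = (2*f)/((2*f)) = (2*f)*(1/(2*f)) = 1)
(36 + F(l(-1)))**2 = (36 + 1)**2 = 37**2 = 1369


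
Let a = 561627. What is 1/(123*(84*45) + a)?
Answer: 1/1026567 ≈ 9.7412e-7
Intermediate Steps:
1/(123*(84*45) + a) = 1/(123*(84*45) + 561627) = 1/(123*3780 + 561627) = 1/(464940 + 561627) = 1/1026567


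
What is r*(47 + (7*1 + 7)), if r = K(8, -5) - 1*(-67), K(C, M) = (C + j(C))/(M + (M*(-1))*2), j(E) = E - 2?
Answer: 21289/5 ≈ 4257.8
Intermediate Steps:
j(E) = -2 + E
K(C, M) = -(-2 + 2*C)/M (K(C, M) = (C + (-2 + C))/(M + (M*(-1))*2) = (-2 + 2*C)/(M - M*2) = (-2 + 2*C)/(M - 2*M) = (-2 + 2*C)/((-M)) = (-2 + 2*C)*(-1/M) = -(-2 + 2*C)/M)
r = 349/5 (r = 2*(1 - 1*8)/(-5) - 1*(-67) = 2*(-1/5)*(1 - 8) + 67 = 2*(-1/5)*(-7) + 67 = 14/5 + 67 = 349/5 ≈ 69.800)
r*(47 + (7*1 + 7)) = 349*(47 + (7*1 + 7))/5 = 349*(47 + (7 + 7))/5 = 349*(47 + 14)/5 = (349/5)*61 = 21289/5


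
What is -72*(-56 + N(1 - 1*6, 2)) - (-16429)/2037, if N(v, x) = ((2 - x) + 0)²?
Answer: 1175659/291 ≈ 4040.1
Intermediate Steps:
N(v, x) = (2 - x)²
-72*(-56 + N(1 - 1*6, 2)) - (-16429)/2037 = -72*(-56 + (-2 + 2)²) - (-16429)/2037 = -72*(-56 + 0²) - (-16429)/2037 = -72*(-56 + 0) - 1*(-2347/291) = -72*(-56) + 2347/291 = 4032 + 2347/291 = 1175659/291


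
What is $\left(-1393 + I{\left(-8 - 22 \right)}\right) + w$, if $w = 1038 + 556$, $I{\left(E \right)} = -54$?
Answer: $147$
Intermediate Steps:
$w = 1594$
$\left(-1393 + I{\left(-8 - 22 \right)}\right) + w = \left(-1393 - 54\right) + 1594 = -1447 + 1594 = 147$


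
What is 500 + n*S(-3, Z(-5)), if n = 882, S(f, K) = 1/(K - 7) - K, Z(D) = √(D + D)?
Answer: 2*(-3101*I + 3337*√10)/(√10 + 7*I) ≈ 395.36 - 2836.4*I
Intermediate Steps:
Z(D) = √2*√D (Z(D) = √(2*D) = √2*√D)
S(f, K) = 1/(-7 + K) - K
500 + n*S(-3, Z(-5)) = 500 + 882*((1 - (√2*√(-5))² + 7*(√2*√(-5)))/(-7 + √2*√(-5))) = 500 + 882*((1 - (√2*(I*√5))² + 7*(√2*(I*√5)))/(-7 + √2*(I*√5))) = 500 + 882*((1 - (I*√10)² + 7*(I*√10))/(-7 + I*√10)) = 500 + 882*((1 - 1*(-10) + 7*I*√10)/(-7 + I*√10)) = 500 + 882*((1 + 10 + 7*I*√10)/(-7 + I*√10)) = 500 + 882*((11 + 7*I*√10)/(-7 + I*√10)) = 500 + 882*(11 + 7*I*√10)/(-7 + I*√10)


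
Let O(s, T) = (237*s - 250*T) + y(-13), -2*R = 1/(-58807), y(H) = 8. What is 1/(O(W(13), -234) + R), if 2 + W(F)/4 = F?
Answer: 117614/8107838705 ≈ 1.4506e-5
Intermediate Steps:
W(F) = -8 + 4*F
R = 1/117614 (R = -½/(-58807) = -½*(-1/58807) = 1/117614 ≈ 8.5024e-6)
O(s, T) = 8 - 250*T + 237*s (O(s, T) = (237*s - 250*T) + 8 = (-250*T + 237*s) + 8 = 8 - 250*T + 237*s)
1/(O(W(13), -234) + R) = 1/((8 - 250*(-234) + 237*(-8 + 4*13)) + 1/117614) = 1/((8 + 58500 + 237*(-8 + 52)) + 1/117614) = 1/((8 + 58500 + 237*44) + 1/117614) = 1/((8 + 58500 + 10428) + 1/117614) = 1/(68936 + 1/117614) = 1/(8107838705/117614) = 117614/8107838705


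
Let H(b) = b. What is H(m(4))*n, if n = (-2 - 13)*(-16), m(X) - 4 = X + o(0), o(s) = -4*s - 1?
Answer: 1680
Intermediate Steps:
o(s) = -1 - 4*s
m(X) = 3 + X (m(X) = 4 + (X + (-1 - 4*0)) = 4 + (X + (-1 + 0)) = 4 + (X - 1) = 4 + (-1 + X) = 3 + X)
n = 240 (n = -15*(-16) = 240)
H(m(4))*n = (3 + 4)*240 = 7*240 = 1680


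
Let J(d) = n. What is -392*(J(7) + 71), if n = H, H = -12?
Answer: -23128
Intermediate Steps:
n = -12
J(d) = -12
-392*(J(7) + 71) = -392*(-12 + 71) = -392*59 = -23128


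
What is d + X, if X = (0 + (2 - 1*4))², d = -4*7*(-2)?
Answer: 60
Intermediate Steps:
d = 56 (d = -28*(-2) = 56)
X = 4 (X = (0 + (2 - 4))² = (0 - 2)² = (-2)² = 4)
d + X = 56 + 4 = 60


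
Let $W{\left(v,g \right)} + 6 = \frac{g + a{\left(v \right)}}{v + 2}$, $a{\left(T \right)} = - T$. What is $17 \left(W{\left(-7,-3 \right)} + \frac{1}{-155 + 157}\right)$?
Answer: $- \frac{1071}{10} \approx -107.1$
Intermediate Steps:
$W{\left(v,g \right)} = -6 + \frac{g - v}{2 + v}$ ($W{\left(v,g \right)} = -6 + \frac{g - v}{v + 2} = -6 + \frac{g - v}{2 + v}$)
$17 \left(W{\left(-7,-3 \right)} + \frac{1}{-155 + 157}\right) = 17 \left(\frac{-12 - 3 - -49}{2 - 7} + \frac{1}{-155 + 157}\right) = 17 \left(\frac{-12 - 3 + 49}{-5} + \frac{1}{2}\right) = 17 \left(\left(- \frac{1}{5}\right) 34 + \frac{1}{2}\right) = 17 \left(- \frac{34}{5} + \frac{1}{2}\right) = 17 \left(- \frac{63}{10}\right) = - \frac{1071}{10}$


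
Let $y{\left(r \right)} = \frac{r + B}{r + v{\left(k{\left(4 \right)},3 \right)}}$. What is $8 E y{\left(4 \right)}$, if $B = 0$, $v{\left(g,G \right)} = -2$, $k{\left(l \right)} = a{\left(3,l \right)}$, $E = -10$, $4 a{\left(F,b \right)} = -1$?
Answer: $-160$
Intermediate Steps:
$a{\left(F,b \right)} = - \frac{1}{4}$ ($a{\left(F,b \right)} = \frac{1}{4} \left(-1\right) = - \frac{1}{4}$)
$k{\left(l \right)} = - \frac{1}{4}$
$y{\left(r \right)} = \frac{r}{-2 + r}$ ($y{\left(r \right)} = \frac{r + 0}{r - 2} = \frac{r}{-2 + r}$)
$8 E y{\left(4 \right)} = 8 \left(-10\right) \frac{4}{-2 + 4} = - 80 \cdot \frac{4}{2} = - 80 \cdot 4 \cdot \frac{1}{2} = \left(-80\right) 2 = -160$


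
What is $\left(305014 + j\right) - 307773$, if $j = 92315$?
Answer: $89556$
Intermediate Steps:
$\left(305014 + j\right) - 307773 = \left(305014 + 92315\right) - 307773 = 397329 - 307773 = 89556$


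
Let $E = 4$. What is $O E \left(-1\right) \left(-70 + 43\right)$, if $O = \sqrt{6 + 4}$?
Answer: $108 \sqrt{10} \approx 341.53$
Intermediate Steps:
$O = \sqrt{10} \approx 3.1623$
$O E \left(-1\right) \left(-70 + 43\right) = \sqrt{10} \cdot 4 \left(-1\right) \left(-70 + 43\right) = 4 \sqrt{10} \left(-1\right) \left(-27\right) = - 4 \sqrt{10} \left(-27\right) = 108 \sqrt{10}$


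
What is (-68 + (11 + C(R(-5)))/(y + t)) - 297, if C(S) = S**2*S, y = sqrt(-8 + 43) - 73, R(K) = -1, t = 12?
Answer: -673000/1843 - 5*sqrt(35)/1843 ≈ -365.18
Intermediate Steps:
y = -73 + sqrt(35) (y = sqrt(35) - 73 = -73 + sqrt(35) ≈ -67.084)
C(S) = S**3
(-68 + (11 + C(R(-5)))/(y + t)) - 297 = (-68 + (11 + (-1)**3)/((-73 + sqrt(35)) + 12)) - 297 = (-68 + (11 - 1)/(-61 + sqrt(35))) - 297 = (-68 + 10/(-61 + sqrt(35))) - 297 = -365 + 10/(-61 + sqrt(35))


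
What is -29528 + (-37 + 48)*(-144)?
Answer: -31112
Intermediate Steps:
-29528 + (-37 + 48)*(-144) = -29528 + 11*(-144) = -29528 - 1584 = -31112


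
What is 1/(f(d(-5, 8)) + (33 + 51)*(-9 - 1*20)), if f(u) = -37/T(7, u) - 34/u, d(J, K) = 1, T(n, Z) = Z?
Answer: -1/2507 ≈ -0.00039888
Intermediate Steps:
f(u) = -71/u (f(u) = -37/u - 34/u = -71/u)
1/(f(d(-5, 8)) + (33 + 51)*(-9 - 1*20)) = 1/(-71/1 + (33 + 51)*(-9 - 1*20)) = 1/(-71*1 + 84*(-9 - 20)) = 1/(-71 + 84*(-29)) = 1/(-71 - 2436) = 1/(-2507) = -1/2507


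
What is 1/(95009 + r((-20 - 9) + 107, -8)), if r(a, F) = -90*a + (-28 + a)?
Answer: 1/88039 ≈ 1.1359e-5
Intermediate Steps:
r(a, F) = -28 - 89*a
1/(95009 + r((-20 - 9) + 107, -8)) = 1/(95009 + (-28 - 89*((-20 - 9) + 107))) = 1/(95009 + (-28 - 89*(-29 + 107))) = 1/(95009 + (-28 - 89*78)) = 1/(95009 + (-28 - 6942)) = 1/(95009 - 6970) = 1/88039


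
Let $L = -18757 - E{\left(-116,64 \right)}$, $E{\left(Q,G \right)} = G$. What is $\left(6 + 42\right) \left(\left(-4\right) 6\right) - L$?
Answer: $17669$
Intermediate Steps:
$L = -18821$ ($L = -18757 - 64 = -18821$)
$\left(6 + 42\right) \left(\left(-4\right) 6\right) - L = \left(6 + 42\right) \left(\left(-4\right) 6\right) - -18821 = 48 \left(-24\right) + 18821 = -1152 + 18821 = 17669$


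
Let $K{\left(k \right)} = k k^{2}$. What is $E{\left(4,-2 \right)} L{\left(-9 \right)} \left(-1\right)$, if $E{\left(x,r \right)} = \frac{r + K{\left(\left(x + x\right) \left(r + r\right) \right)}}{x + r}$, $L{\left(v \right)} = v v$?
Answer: $1327185$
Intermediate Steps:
$L{\left(v \right)} = v^{2}$
$K{\left(k \right)} = k^{3}$
$E{\left(x,r \right)} = \frac{r + 64 r^{3} x^{3}}{r + x}$ ($E{\left(x,r \right)} = \frac{r + \left(\left(x + x\right) \left(r + r\right)\right)^{3}}{x + r} = \frac{r + \left(2 x 2 r\right)^{3}}{r + x} = \frac{r + \left(4 r x\right)^{3}}{r + x} = \frac{r + 64 r^{3} x^{3}}{r + x}$)
$E{\left(4,-2 \right)} L{\left(-9 \right)} \left(-1\right) = \frac{-2 + 64 \left(-2\right)^{3} \cdot 4^{3}}{-2 + 4} \left(-9\right)^{2} \left(-1\right) = \frac{-2 + 64 \left(-8\right) 64}{2} \cdot 81 \left(-1\right) = \frac{-2 - 32768}{2} \cdot 81 \left(-1\right) = \frac{1}{2} \left(-32770\right) 81 \left(-1\right) = \left(-16385\right) 81 \left(-1\right) = \left(-1327185\right) \left(-1\right) = 1327185$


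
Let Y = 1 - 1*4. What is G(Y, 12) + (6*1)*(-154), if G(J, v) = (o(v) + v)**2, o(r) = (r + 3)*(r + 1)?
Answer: 41925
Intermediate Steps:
Y = -3 (Y = 1 - 4 = -3)
o(r) = (1 + r)*(3 + r) (o(r) = (3 + r)*(1 + r) = (1 + r)*(3 + r))
G(J, v) = (3 + v**2 + 5*v)**2 (G(J, v) = ((3 + v**2 + 4*v) + v)**2 = (3 + v**2 + 5*v)**2)
G(Y, 12) + (6*1)*(-154) = (3 + 12**2 + 5*12)**2 + (6*1)*(-154) = (3 + 144 + 60)**2 + 6*(-154) = 207**2 - 924 = 42849 - 924 = 41925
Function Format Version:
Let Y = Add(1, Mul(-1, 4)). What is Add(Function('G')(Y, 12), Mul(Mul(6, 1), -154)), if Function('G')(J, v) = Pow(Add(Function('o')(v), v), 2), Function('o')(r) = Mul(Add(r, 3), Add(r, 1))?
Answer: 41925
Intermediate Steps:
Y = -3 (Y = Add(1, -4) = -3)
Function('o')(r) = Mul(Add(1, r), Add(3, r)) (Function('o')(r) = Mul(Add(3, r), Add(1, r)) = Mul(Add(1, r), Add(3, r)))
Function('G')(J, v) = Pow(Add(3, Pow(v, 2), Mul(5, v)), 2) (Function('G')(J, v) = Pow(Add(Add(3, Pow(v, 2), Mul(4, v)), v), 2) = Pow(Add(3, Pow(v, 2), Mul(5, v)), 2))
Add(Function('G')(Y, 12), Mul(Mul(6, 1), -154)) = Add(Pow(Add(3, Pow(12, 2), Mul(5, 12)), 2), Mul(Mul(6, 1), -154)) = Add(Pow(Add(3, 144, 60), 2), Mul(6, -154)) = Add(Pow(207, 2), -924) = Add(42849, -924) = 41925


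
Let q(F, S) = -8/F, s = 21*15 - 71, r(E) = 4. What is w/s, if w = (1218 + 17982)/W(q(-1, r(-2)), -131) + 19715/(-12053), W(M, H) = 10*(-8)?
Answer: -2912435/2940932 ≈ -0.99031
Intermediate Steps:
s = 244 (s = 315 - 71 = 244)
W(M, H) = -80
w = -2912435/12053 (w = (1218 + 17982)/(-80) + 19715/(-12053) = 19200*(-1/80) + 19715*(-1/12053) = -240 - 19715/12053 = -2912435/12053 ≈ -241.64)
w/s = -2912435/12053/244 = -2912435/12053*1/244 = -2912435/2940932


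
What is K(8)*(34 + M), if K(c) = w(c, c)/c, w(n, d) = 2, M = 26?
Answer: 15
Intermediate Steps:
K(c) = 2/c
K(8)*(34 + M) = (2/8)*(34 + 26) = (2*(⅛))*60 = (¼)*60 = 15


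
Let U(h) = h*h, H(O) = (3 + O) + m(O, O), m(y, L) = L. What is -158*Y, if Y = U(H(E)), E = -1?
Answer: -158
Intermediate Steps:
H(O) = 3 + 2*O (H(O) = (3 + O) + O = 3 + 2*O)
U(h) = h²
Y = 1 (Y = (3 + 2*(-1))² = (3 - 2)² = 1² = 1)
-158*Y = -158*1 = -158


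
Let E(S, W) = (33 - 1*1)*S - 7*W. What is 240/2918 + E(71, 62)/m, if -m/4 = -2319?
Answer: 1897381/6766842 ≈ 0.28039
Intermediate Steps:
m = 9276 (m = -4*(-2319) = 9276)
E(S, W) = -7*W + 32*S (E(S, W) = (33 - 1)*S - 7*W = 32*S - 7*W = -7*W + 32*S)
240/2918 + E(71, 62)/m = 240/2918 + (-7*62 + 32*71)/9276 = 240*(1/2918) + (-434 + 2272)*(1/9276) = 120/1459 + 1838*(1/9276) = 120/1459 + 919/4638 = 1897381/6766842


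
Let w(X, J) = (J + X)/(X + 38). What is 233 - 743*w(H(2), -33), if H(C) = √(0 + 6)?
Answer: 635617/719 - 52753*√6/1438 ≈ 794.17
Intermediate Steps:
H(C) = √6
w(X, J) = (J + X)/(38 + X)
233 - 743*w(H(2), -33) = 233 - 743*(-33 + √6)/(38 + √6)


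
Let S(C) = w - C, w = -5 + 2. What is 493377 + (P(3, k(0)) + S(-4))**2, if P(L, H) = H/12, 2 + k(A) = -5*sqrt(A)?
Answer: 17761597/36 ≈ 4.9338e+5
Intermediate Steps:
w = -3
k(A) = -2 - 5*sqrt(A)
S(C) = -3 - C
P(L, H) = H/12 (P(L, H) = H*(1/12) = H/12)
493377 + (P(3, k(0)) + S(-4))**2 = 493377 + ((-2 - 5*sqrt(0))/12 + (-3 - 1*(-4)))**2 = 493377 + ((-2 - 5*0)/12 + (-3 + 4))**2 = 493377 + ((-2 + 0)/12 + 1)**2 = 493377 + ((1/12)*(-2) + 1)**2 = 493377 + (-1/6 + 1)**2 = 493377 + (5/6)**2 = 493377 + 25/36 = 17761597/36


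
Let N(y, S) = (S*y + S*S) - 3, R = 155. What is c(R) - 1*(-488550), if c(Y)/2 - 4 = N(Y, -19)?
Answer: 483384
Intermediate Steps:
N(y, S) = -3 + S² + S*y (N(y, S) = (S*y + S²) - 3 = (S² + S*y) - 3 = -3 + S² + S*y)
c(Y) = 724 - 38*Y (c(Y) = 8 + 2*(-3 + (-19)² - 19*Y) = 8 + 2*(-3 + 361 - 19*Y) = 8 + 2*(358 - 19*Y) = 8 + (716 - 38*Y) = 724 - 38*Y)
c(R) - 1*(-488550) = (724 - 38*155) - 1*(-488550) = (724 - 5890) + 488550 = -5166 + 488550 = 483384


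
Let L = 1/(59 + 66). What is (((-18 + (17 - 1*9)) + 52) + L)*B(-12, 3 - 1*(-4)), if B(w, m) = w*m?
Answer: -441084/125 ≈ -3528.7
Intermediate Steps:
B(w, m) = m*w
L = 1/125 ≈ 0.0080000
(((-18 + (17 - 1*9)) + 52) + L)*B(-12, 3 - 1*(-4)) = (((-18 + (17 - 1*9)) + 52) + 1/125)*((3 - 1*(-4))*(-12)) = (((-18 + (17 - 9)) + 52) + 1/125)*((3 + 4)*(-12)) = (((-18 + 8) + 52) + 1/125)*(7*(-12)) = ((-10 + 52) + 1/125)*(-84) = (42 + 1/125)*(-84) = (5251/125)*(-84) = -441084/125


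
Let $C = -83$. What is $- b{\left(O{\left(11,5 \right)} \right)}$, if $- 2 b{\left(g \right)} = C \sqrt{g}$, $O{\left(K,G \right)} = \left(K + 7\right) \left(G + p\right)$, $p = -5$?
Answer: $0$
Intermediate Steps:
$O{\left(K,G \right)} = \left(-5 + G\right) \left(7 + K\right)$ ($O{\left(K,G \right)} = \left(K + 7\right) \left(G - 5\right) = \left(7 + K\right) \left(-5 + G\right) = \left(-5 + G\right) \left(7 + K\right)$)
$b{\left(g \right)} = \frac{83 \sqrt{g}}{2}$ ($b{\left(g \right)} = - \frac{\left(-83\right) \sqrt{g}}{2} = \frac{83 \sqrt{g}}{2}$)
$- b{\left(O{\left(11,5 \right)} \right)} = - \frac{83 \sqrt{-35 - 55 + 7 \cdot 5 + 5 \cdot 11}}{2} = - \frac{83 \sqrt{-35 - 55 + 35 + 55}}{2} = - \frac{83 \sqrt{0}}{2} = - \frac{83 \cdot 0}{2} = \left(-1\right) 0 = 0$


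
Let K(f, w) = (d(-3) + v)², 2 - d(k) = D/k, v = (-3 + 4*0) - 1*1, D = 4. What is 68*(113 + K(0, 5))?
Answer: 69428/9 ≈ 7714.2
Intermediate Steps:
v = -4 (v = (-3 + 0) - 1 = -3 - 1 = -4)
d(k) = 2 - 4/k
K(f, w) = 4/9 (K(f, w) = ((2 - 4/(-3)) - 4)² = ((2 - 4*(-⅓)) - 4)² = ((2 + 4/3) - 4)² = (10/3 - 4)² = (-⅔)² = 4/9)
68*(113 + K(0, 5)) = 68*(113 + 4/9) = 68*(1021/9) = 69428/9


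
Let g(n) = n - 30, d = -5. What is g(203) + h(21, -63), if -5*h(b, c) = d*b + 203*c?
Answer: 13759/5 ≈ 2751.8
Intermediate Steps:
h(b, c) = b - 203*c/5 (h(b, c) = -(-5*b + 203*c)/5 = b - 203*c/5)
g(n) = -30 + n
g(203) + h(21, -63) = (-30 + 203) + (21 - 203/5*(-63)) = 173 + (21 + 12789/5) = 173 + 12894/5 = 13759/5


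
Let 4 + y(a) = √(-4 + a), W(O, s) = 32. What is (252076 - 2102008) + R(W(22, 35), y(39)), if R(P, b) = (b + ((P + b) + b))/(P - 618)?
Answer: -542030086/293 - 3*√35/586 ≈ -1.8499e+6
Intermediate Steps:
y(a) = -4 + √(-4 + a)
R(P, b) = (P + 3*b)/(-618 + P) (R(P, b) = (b + (P + 2*b))/(-618 + P) = (P + 3*b)/(-618 + P))
(252076 - 2102008) + R(W(22, 35), y(39)) = (252076 - 2102008) + (32 + 3*(-4 + √(-4 + 39)))/(-618 + 32) = -1849932 + (32 + 3*(-4 + √35))/(-586) = -1849932 - (32 + (-12 + 3*√35))/586 = -1849932 - (20 + 3*√35)/586 = -1849932 + (-10/293 - 3*√35/586) = -542030086/293 - 3*√35/586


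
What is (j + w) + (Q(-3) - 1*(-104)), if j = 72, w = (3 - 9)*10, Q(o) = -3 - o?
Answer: 116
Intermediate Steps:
w = -60 (w = -6*10 = -60)
(j + w) + (Q(-3) - 1*(-104)) = (72 - 60) + ((-3 - 1*(-3)) - 1*(-104)) = 12 + ((-3 + 3) + 104) = 12 + (0 + 104) = 12 + 104 = 116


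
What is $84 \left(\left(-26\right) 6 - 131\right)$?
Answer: $-24108$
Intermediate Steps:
$84 \left(\left(-26\right) 6 - 131\right) = 84 \left(-156 - 131\right) = 84 \left(-287\right) = -24108$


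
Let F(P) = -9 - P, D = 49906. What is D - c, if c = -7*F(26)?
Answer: 49661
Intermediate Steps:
c = 245 (c = -7*(-9 - 1*26) = -7*(-9 - 26) = -7*(-35) = 245)
D - c = 49906 - 1*245 = 49906 - 245 = 49661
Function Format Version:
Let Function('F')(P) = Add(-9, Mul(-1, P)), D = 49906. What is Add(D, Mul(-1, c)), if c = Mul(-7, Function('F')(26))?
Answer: 49661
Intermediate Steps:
c = 245 (c = Mul(-7, Add(-9, Mul(-1, 26))) = Mul(-7, Add(-9, -26)) = Mul(-7, -35) = 245)
Add(D, Mul(-1, c)) = Add(49906, Mul(-1, 245)) = Add(49906, -245) = 49661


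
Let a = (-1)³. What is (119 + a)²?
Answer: 13924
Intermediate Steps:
a = -1
(119 + a)² = (119 - 1)² = 118² = 13924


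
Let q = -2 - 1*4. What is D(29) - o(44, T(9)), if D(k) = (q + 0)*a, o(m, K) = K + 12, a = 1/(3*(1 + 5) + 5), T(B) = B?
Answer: -489/23 ≈ -21.261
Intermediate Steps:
q = -6 (q = -2 - 4 = -6)
a = 1/23 (a = 1/(3*6 + 5) = 1/(18 + 5) = 1/23 ≈ 0.043478)
o(m, K) = 12 + K
D(k) = -6/23 (D(k) = (-6 + 0)*(1/23) = -6*1/23 = -6/23)
D(29) - o(44, T(9)) = -6/23 - (12 + 9) = -6/23 - 1*21 = -6/23 - 21 = -489/23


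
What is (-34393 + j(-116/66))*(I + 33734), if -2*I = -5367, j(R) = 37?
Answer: -1251159630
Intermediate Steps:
I = 5367/2 (I = -½*(-5367) = 5367/2 ≈ 2683.5)
(-34393 + j(-116/66))*(I + 33734) = (-34393 + 37)*(5367/2 + 33734) = -34356*72835/2 = -1251159630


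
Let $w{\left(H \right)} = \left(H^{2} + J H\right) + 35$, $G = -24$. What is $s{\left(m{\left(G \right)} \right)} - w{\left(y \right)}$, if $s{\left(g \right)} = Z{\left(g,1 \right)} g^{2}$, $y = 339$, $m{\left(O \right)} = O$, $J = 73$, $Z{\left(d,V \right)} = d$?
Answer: $-153527$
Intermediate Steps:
$w{\left(H \right)} = 35 + H^{2} + 73 H$ ($w{\left(H \right)} = \left(H^{2} + 73 H\right) + 35 = 35 + H^{2} + 73 H$)
$s{\left(g \right)} = g^{3}$ ($s{\left(g \right)} = g g^{2} = g^{3}$)
$s{\left(m{\left(G \right)} \right)} - w{\left(y \right)} = \left(-24\right)^{3} - \left(35 + 339^{2} + 73 \cdot 339\right) = -13824 - \left(35 + 114921 + 24747\right) = -13824 - 139703 = -153527$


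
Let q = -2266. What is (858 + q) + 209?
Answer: -1199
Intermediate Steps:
(858 + q) + 209 = (858 - 2266) + 209 = -1408 + 209 = -1199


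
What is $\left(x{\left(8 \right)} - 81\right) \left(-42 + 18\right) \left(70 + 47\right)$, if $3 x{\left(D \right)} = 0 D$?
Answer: $227448$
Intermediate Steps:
$x{\left(D \right)} = 0$ ($x{\left(D \right)} = \frac{0 D}{3} = \frac{1}{3} \cdot 0 = 0$)
$\left(x{\left(8 \right)} - 81\right) \left(-42 + 18\right) \left(70 + 47\right) = \left(0 - 81\right) \left(-42 + 18\right) \left(70 + 47\right) = - 81 \left(\left(-24\right) 117\right) = \left(-81\right) \left(-2808\right) = 227448$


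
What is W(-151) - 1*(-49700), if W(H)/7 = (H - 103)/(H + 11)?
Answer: 497127/10 ≈ 49713.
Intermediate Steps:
W(H) = 7*(-103 + H)/(11 + H) (W(H) = 7*((H - 103)/(H + 11)) = 7*((-103 + H)/(11 + H)) = 7*(-103 + H)/(11 + H))
W(-151) - 1*(-49700) = 7*(-103 - 151)/(11 - 151) - 1*(-49700) = 7*(-254)/(-140) + 49700 = 7*(-1/140)*(-254) + 49700 = 127/10 + 49700 = 497127/10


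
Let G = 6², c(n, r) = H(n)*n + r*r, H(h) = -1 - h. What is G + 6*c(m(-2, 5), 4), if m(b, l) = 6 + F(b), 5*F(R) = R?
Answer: -2244/25 ≈ -89.760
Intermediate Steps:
F(R) = R/5
m(b, l) = 6 + b/5
c(n, r) = r² + n*(-1 - n) (c(n, r) = (-1 - n)*n + r*r = n*(-1 - n) + r² = r² + n*(-1 - n))
G = 36
G + 6*c(m(-2, 5), 4) = 36 + 6*(4² - (6 + (⅕)*(-2))*(1 + (6 + (⅕)*(-2)))) = 36 + 6*(16 - (6 - ⅖)*(1 + (6 - ⅖))) = 36 + 6*(16 - 1*28/5*(1 + 28/5)) = 36 + 6*(16 - 1*28/5*33/5) = 36 + 6*(16 - 924/25) = 36 + 6*(-524/25) = 36 - 3144/25 = -2244/25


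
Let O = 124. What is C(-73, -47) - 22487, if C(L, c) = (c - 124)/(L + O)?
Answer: -382336/17 ≈ -22490.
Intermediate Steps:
C(L, c) = (-124 + c)/(124 + L) (C(L, c) = (c - 124)/(L + 124) = (-124 + c)/(124 + L))
C(-73, -47) - 22487 = (-124 - 47)/(124 - 73) - 22487 = -171/51 - 22487 = (1/51)*(-171) - 22487 = -57/17 - 22487 = -382336/17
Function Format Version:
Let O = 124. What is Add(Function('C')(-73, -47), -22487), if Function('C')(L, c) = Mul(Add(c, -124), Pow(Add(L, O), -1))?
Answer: Rational(-382336, 17) ≈ -22490.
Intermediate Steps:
Function('C')(L, c) = Mul(Pow(Add(124, L), -1), Add(-124, c)) (Function('C')(L, c) = Mul(Add(c, -124), Pow(Add(L, 124), -1)) = Mul(Add(-124, c), Pow(Add(124, L), -1)) = Mul(Pow(Add(124, L), -1), Add(-124, c)))
Add(Function('C')(-73, -47), -22487) = Add(Mul(Pow(Add(124, -73), -1), Add(-124, -47)), -22487) = Add(Mul(Pow(51, -1), -171), -22487) = Add(Mul(Rational(1, 51), -171), -22487) = Add(Rational(-57, 17), -22487) = Rational(-382336, 17)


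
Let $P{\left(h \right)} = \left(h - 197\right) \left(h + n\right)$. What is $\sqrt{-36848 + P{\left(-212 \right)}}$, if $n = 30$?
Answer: $\sqrt{37590} \approx 193.88$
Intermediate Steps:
$P{\left(h \right)} = \left(-197 + h\right) \left(30 + h\right)$ ($P{\left(h \right)} = \left(h - 197\right) \left(h + 30\right) = \left(-197 + h\right) \left(30 + h\right)$)
$\sqrt{-36848 + P{\left(-212 \right)}} = \sqrt{-36848 - \left(-29494 - 44944\right)} = \sqrt{-36848 + \left(-5910 + 44944 + 35404\right)} = \sqrt{-36848 + 74438} = \sqrt{37590}$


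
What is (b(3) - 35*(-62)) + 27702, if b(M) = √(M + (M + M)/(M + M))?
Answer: 29874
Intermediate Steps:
b(M) = √(1 + M) (b(M) = √(M + (2*M)/((2*M))) = √(M + (2*M)*(1/(2*M))) = √(M + 1) = √(1 + M))
(b(3) - 35*(-62)) + 27702 = (√(1 + 3) - 35*(-62)) + 27702 = (√4 + 2170) + 27702 = (2 + 2170) + 27702 = 2172 + 27702 = 29874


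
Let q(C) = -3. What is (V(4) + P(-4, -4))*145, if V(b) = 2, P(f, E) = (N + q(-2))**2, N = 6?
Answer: 1595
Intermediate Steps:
P(f, E) = 9 (P(f, E) = (6 - 3)**2 = 3**2 = 9)
(V(4) + P(-4, -4))*145 = (2 + 9)*145 = 11*145 = 1595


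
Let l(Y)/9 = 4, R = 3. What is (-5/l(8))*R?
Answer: -5/12 ≈ -0.41667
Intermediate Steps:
l(Y) = 36 (l(Y) = 9*4 = 36)
(-5/l(8))*R = -5/36*3 = -5/12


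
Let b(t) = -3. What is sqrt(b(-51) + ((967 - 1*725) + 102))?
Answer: sqrt(341) ≈ 18.466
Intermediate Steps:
sqrt(b(-51) + ((967 - 1*725) + 102)) = sqrt(-3 + ((967 - 1*725) + 102)) = sqrt(-3 + ((967 - 725) + 102)) = sqrt(-3 + (242 + 102)) = sqrt(-3 + 344) = sqrt(341)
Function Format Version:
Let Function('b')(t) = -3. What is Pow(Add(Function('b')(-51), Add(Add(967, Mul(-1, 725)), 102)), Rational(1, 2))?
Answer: Pow(341, Rational(1, 2)) ≈ 18.466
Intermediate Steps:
Pow(Add(Function('b')(-51), Add(Add(967, Mul(-1, 725)), 102)), Rational(1, 2)) = Pow(Add(-3, Add(Add(967, Mul(-1, 725)), 102)), Rational(1, 2)) = Pow(Add(-3, Add(Add(967, -725), 102)), Rational(1, 2)) = Pow(Add(-3, Add(242, 102)), Rational(1, 2)) = Pow(Add(-3, 344), Rational(1, 2)) = Pow(341, Rational(1, 2))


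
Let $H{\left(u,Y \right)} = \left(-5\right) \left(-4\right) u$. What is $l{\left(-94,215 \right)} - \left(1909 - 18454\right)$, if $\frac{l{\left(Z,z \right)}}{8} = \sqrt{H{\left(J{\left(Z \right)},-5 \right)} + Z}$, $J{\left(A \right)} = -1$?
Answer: $16545 + 8 i \sqrt{114} \approx 16545.0 + 85.417 i$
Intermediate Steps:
$H{\left(u,Y \right)} = 20 u$
$l{\left(Z,z \right)} = 8 \sqrt{-20 + Z}$ ($l{\left(Z,z \right)} = 8 \sqrt{20 \left(-1\right) + Z} = 8 \sqrt{-20 + Z}$)
$l{\left(-94,215 \right)} - \left(1909 - 18454\right) = 8 \sqrt{-20 - 94} - \left(1909 - 18454\right) = 8 \sqrt{-114} - -16545 = 8 i \sqrt{114} + 16545 = 16545 + 8 i \sqrt{114}$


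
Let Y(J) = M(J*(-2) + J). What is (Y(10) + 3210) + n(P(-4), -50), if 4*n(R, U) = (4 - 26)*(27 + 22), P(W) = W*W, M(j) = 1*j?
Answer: 5861/2 ≈ 2930.5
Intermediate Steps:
M(j) = j
Y(J) = -J (Y(J) = J*(-2) + J = -2*J + J = -J)
P(W) = W**2
n(R, U) = -539/2 (n(R, U) = ((4 - 26)*(27 + 22))/4 = (-22*49)/4 = (1/4)*(-1078) = -539/2)
(Y(10) + 3210) + n(P(-4), -50) = (-1*10 + 3210) - 539/2 = (-10 + 3210) - 539/2 = 3200 - 539/2 = 5861/2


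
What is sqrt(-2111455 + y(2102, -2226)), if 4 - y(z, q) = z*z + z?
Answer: 3*I*sqrt(725773) ≈ 2555.8*I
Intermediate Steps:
y(z, q) = 4 - z - z**2 (y(z, q) = 4 - (z*z + z) = 4 - (z**2 + z) = 4 - (z + z**2) = 4 + (-z - z**2) = 4 - z - z**2)
sqrt(-2111455 + y(2102, -2226)) = sqrt(-2111455 + (4 - 1*2102 - 1*2102**2)) = sqrt(-2111455 + (4 - 2102 - 1*4418404)) = sqrt(-2111455 + (4 - 2102 - 4418404)) = sqrt(-2111455 - 4420502) = sqrt(-6531957) = 3*I*sqrt(725773)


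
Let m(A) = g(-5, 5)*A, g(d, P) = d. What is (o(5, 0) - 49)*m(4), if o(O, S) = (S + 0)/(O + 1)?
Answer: 980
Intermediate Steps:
o(O, S) = S/(1 + O)
m(A) = -5*A
(o(5, 0) - 49)*m(4) = (0/(1 + 5) - 49)*(-5*4) = (0/6 - 49)*(-20) = (0*(1/6) - 49)*(-20) = (0 - 49)*(-20) = -49*(-20) = 980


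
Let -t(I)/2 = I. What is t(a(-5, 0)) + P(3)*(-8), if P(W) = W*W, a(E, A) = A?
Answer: -72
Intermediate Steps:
P(W) = W²
t(I) = -2*I
t(a(-5, 0)) + P(3)*(-8) = -2*0 + 3²*(-8) = 0 + 9*(-8) = 0 - 72 = -72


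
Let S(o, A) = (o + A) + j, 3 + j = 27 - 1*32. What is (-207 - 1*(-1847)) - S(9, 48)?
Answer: 1591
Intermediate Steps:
j = -8 (j = -3 + (27 - 1*32) = -3 + (27 - 32) = -3 - 5 = -8)
S(o, A) = -8 + A + o (S(o, A) = (o + A) - 8 = (A + o) - 8 = -8 + A + o)
(-207 - 1*(-1847)) - S(9, 48) = (-207 - 1*(-1847)) - (-8 + 48 + 9) = (-207 + 1847) - 1*49 = 1640 - 49 = 1591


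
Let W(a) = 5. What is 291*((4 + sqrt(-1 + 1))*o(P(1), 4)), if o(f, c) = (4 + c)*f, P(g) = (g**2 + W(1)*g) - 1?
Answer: 46560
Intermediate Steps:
P(g) = -1 + g**2 + 5*g (P(g) = (g**2 + 5*g) - 1 = -1 + g**2 + 5*g)
o(f, c) = f*(4 + c)
291*((4 + sqrt(-1 + 1))*o(P(1), 4)) = 291*((4 + sqrt(-1 + 1))*((-1 + 1**2 + 5*1)*(4 + 4))) = 291*((4 + sqrt(0))*((-1 + 1 + 5)*8)) = 291*((4 + 0)*(5*8)) = 291*(4*40) = 291*160 = 46560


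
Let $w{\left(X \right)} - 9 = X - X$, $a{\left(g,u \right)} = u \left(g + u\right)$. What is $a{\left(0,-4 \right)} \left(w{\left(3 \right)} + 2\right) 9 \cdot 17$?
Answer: $26928$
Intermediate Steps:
$w{\left(X \right)} = 9$ ($w{\left(X \right)} = 9 + \left(X - X\right) = 9 + 0 = 9$)
$a{\left(0,-4 \right)} \left(w{\left(3 \right)} + 2\right) 9 \cdot 17 = - 4 \left(0 - 4\right) \left(9 + 2\right) 9 \cdot 17 = \left(-4\right) \left(-4\right) 11 \cdot 9 \cdot 17 = 16 \cdot 11 \cdot 9 \cdot 17 = 176 \cdot 9 \cdot 17 = 1584 \cdot 17 = 26928$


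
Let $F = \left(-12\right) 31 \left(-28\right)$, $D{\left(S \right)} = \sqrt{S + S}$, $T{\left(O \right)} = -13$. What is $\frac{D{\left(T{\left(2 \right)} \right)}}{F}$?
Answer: $\frac{i \sqrt{26}}{10416} \approx 0.00048954 i$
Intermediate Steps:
$D{\left(S \right)} = \sqrt{2} \sqrt{S}$ ($D{\left(S \right)} = \sqrt{2 S} = \sqrt{2} \sqrt{S}$)
$F = 10416$ ($F = \left(-372\right) \left(-28\right) = 10416$)
$\frac{D{\left(T{\left(2 \right)} \right)}}{F} = \frac{\sqrt{2} \sqrt{-13}}{10416} = \sqrt{2} i \sqrt{13} \cdot \frac{1}{10416} = i \sqrt{26} \cdot \frac{1}{10416} = \frac{i \sqrt{26}}{10416}$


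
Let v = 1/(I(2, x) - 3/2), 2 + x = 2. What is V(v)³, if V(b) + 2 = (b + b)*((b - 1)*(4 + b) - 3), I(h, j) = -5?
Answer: 254840104/10604499373 ≈ 0.024031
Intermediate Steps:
x = 0 (x = -2 + 2 = 0)
v = -2/13 (v = 1/(-5 - 3/2) = 1/(-13/2) = -2/13 ≈ -0.15385)
V(b) = -2 + 2*b*(-3 + (-1 + b)*(4 + b)) (V(b) = -2 + (b + b)*((b - 1)*(4 + b) - 3) = -2 + (2*b)*((-1 + b)*(4 + b) - 3) = -2 + (2*b)*(-3 + (-1 + b)*(4 + b)) = -2 + 2*b*(-3 + (-1 + b)*(4 + b)))
V(v)³ = (-2 - 14*(-2/13) + 2*(-2/13)³ + 6*(-2/13)²)³ = (-2 + 28/13 + 2*(-8/2197) + 6*(4/169))³ = (-2 + 28/13 - 16/2197 + 24/169)³ = (634/2197)³ = 254840104/10604499373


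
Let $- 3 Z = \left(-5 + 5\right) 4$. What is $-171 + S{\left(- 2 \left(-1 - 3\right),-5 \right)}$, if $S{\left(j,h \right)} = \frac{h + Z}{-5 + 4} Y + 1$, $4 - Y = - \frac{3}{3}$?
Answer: $-145$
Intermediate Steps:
$Z = 0$ ($Z = - \frac{\left(-5 + 5\right) 4}{3} = - \frac{0 \cdot 4}{3} = \left(- \frac{1}{3}\right) 0 = 0$)
$Y = 5$ ($Y = 4 - - \frac{3}{3} = 4 - \left(-3\right) \frac{1}{3} = 4 - -1 = 4 + 1 = 5$)
$S{\left(j,h \right)} = 1 - 5 h$ ($S{\left(j,h \right)} = \frac{h + 0}{-5 + 4} \cdot 5 + 1 = \frac{h}{-1} \cdot 5 + 1 = h \left(-1\right) 5 + 1 = - h 5 + 1 = - 5 h + 1 = 1 - 5 h$)
$-171 + S{\left(- 2 \left(-1 - 3\right),-5 \right)} = -171 + \left(1 - -25\right) = -171 + \left(1 + 25\right) = -171 + 26 = -145$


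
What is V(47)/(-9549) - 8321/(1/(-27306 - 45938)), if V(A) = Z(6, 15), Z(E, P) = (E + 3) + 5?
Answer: 5819765280862/9549 ≈ 6.0946e+8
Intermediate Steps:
Z(E, P) = 8 + E (Z(E, P) = (3 + E) + 5 = 8 + E)
V(A) = 14 (V(A) = 8 + 6 = 14)
V(47)/(-9549) - 8321/(1/(-27306 - 45938)) = 14/(-9549) - 8321/(1/(-27306 - 45938)) = 14*(-1/9549) - 8321/(1/(-73244)) = -14/9549 - 8321/(-1/73244) = -14/9549 - 8321*(-73244) = -14/9549 + 609463324 = 5819765280862/9549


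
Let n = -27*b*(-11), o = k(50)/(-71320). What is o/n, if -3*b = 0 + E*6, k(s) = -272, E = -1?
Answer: 17/2647755 ≈ 6.4205e-6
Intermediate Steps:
b = 2 (b = -(0 - 1*6)/3 = -(0 - 6)/3 = -⅓*(-6) = 2)
o = 34/8915 (o = -272/(-71320) = -272*(-1/71320) = 34/8915 ≈ 0.0038138)
n = 594 (n = -27*2*(-11) = -54*(-11) = 594)
o/n = (34/8915)/594 = (34/8915)*(1/594) = 17/2647755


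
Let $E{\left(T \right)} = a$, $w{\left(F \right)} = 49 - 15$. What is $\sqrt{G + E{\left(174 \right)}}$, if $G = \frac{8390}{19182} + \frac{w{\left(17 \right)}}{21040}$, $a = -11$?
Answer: $\frac{i \sqrt{26878442505456090}}{50448660} \approx 3.2498 i$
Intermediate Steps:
$w{\left(F \right)} = 34$ ($w{\left(F \right)} = 49 - 15 = 34$)
$E{\left(T \right)} = -11$
$G = \frac{44294447}{100897320}$ ($G = \frac{8390}{19182} + \frac{34}{21040} = 8390 \cdot \frac{1}{19182} + 34 \cdot \frac{1}{21040} = \frac{4195}{9591} + \frac{17}{10520} = \frac{44294447}{100897320} \approx 0.43901$)
$\sqrt{G + E{\left(174 \right)}} = \sqrt{\frac{44294447}{100897320} - 11} = \sqrt{- \frac{1065576073}{100897320}} = \frac{i \sqrt{26878442505456090}}{50448660}$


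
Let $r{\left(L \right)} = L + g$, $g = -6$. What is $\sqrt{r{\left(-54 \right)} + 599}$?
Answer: $7 \sqrt{11} \approx 23.216$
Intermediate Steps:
$r{\left(L \right)} = -6 + L$ ($r{\left(L \right)} = L - 6 = -6 + L$)
$\sqrt{r{\left(-54 \right)} + 599} = \sqrt{\left(-6 - 54\right) + 599} = \sqrt{-60 + 599} = \sqrt{539} = 7 \sqrt{11}$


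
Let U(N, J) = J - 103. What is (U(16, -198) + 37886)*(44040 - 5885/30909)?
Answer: 51161697062875/30909 ≈ 1.6552e+9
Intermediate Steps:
U(N, J) = -103 + J
(U(16, -198) + 37886)*(44040 - 5885/30909) = ((-103 - 198) + 37886)*(44040 - 5885/30909) = (-301 + 37886)*(44040 - 5885*1/30909) = 37585*(44040 - 5885/30909) = 37585*(1361226475/30909) = 51161697062875/30909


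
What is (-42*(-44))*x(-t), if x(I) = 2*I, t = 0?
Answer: 0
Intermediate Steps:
(-42*(-44))*x(-t) = (-42*(-44))*(2*(-1*0)) = 1848*(2*0) = 1848*0 = 0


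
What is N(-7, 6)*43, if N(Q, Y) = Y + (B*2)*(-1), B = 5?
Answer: -172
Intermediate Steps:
N(Q, Y) = -10 + Y (N(Q, Y) = Y + (5*2)*(-1) = Y + 10*(-1) = Y - 10 = -10 + Y)
N(-7, 6)*43 = (-10 + 6)*43 = -4*43 = -172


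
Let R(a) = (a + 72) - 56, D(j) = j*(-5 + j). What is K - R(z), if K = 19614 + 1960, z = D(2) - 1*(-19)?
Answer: 21545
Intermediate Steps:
z = 13 (z = 2*(-5 + 2) - 1*(-19) = 2*(-3) + 19 = -6 + 19 = 13)
K = 21574
R(a) = 16 + a (R(a) = (72 + a) - 56 = 16 + a)
K - R(z) = 21574 - (16 + 13) = 21574 - 1*29 = 21574 - 29 = 21545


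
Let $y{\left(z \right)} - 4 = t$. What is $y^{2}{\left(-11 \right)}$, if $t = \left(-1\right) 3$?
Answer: $1$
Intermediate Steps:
$t = -3$
$y{\left(z \right)} = 1$ ($y{\left(z \right)} = 4 - 3 = 1$)
$y^{2}{\left(-11 \right)} = 1^{2} = 1$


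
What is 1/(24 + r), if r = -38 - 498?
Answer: -1/512 ≈ -0.0019531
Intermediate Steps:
r = -536
1/(24 + r) = 1/(24 - 536) = 1/(-512) = -1/512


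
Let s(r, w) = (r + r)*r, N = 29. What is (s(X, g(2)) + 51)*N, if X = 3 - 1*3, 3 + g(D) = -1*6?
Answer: 1479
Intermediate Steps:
g(D) = -9 (g(D) = -3 - 1*6 = -3 - 6 = -9)
X = 0 (X = 3 - 3 = 0)
s(r, w) = 2*r² (s(r, w) = (2*r)*r = 2*r²)
(s(X, g(2)) + 51)*N = (2*0² + 51)*29 = (2*0 + 51)*29 = (0 + 51)*29 = 51*29 = 1479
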